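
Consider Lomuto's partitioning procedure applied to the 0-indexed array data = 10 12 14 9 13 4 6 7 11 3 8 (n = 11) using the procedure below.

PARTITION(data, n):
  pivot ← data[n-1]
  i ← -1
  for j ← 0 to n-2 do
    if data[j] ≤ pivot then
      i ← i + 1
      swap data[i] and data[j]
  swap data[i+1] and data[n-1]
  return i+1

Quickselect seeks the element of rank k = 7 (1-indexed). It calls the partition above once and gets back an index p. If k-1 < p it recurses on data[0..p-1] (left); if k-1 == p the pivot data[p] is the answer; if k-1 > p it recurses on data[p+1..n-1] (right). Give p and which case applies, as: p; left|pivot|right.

pivot=8, i=-1
j=0: 10>8, skip
j=1: 12>8, skip
j=2: 14>8, skip
j=3: 9>8, skip
j=4: 13>8, skip
j=5: 4≤8, i=0, swap(0,5) ⇒ 4 12 14 9 13 10 6 7 11 3 8
j=6: 6≤8, i=1, swap(1,6) ⇒ 4 6 14 9 13 10 12 7 11 3 8
j=7: 7≤8, i=2, swap(2,7) ⇒ 4 6 7 9 13 10 12 14 11 3 8
j=8: 11>8, skip
j=9: 3≤8, i=3, swap(3,9) ⇒ 4 6 7 3 13 10 12 14 11 9 8
swap(4,10) ⇒ 4 6 7 3 8 10 12 14 11 9 13; return 4
p = 4; k-1 = 6 > 4 ⇒ right

4; right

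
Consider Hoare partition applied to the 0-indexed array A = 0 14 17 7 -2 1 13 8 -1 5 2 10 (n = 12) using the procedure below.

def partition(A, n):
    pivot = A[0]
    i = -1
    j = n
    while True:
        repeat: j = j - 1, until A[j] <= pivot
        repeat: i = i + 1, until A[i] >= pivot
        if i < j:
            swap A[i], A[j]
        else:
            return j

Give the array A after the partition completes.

pivot=0
j stops at 8 (-1), i stops at 0 (0); swap ⇒ -1 14 17 7 -2 1 13 8 0 5 2 10
j stops at 4 (-2), i stops at 1 (14); swap ⇒ -1 -2 17 7 14 1 13 8 0 5 2 10
j stops at 1, i stops at 2; i≥j ⇒ return 1. A=-1 -2 17 7 14 1 13 8 0 5 2 10

-1 -2 17 7 14 1 13 8 0 5 2 10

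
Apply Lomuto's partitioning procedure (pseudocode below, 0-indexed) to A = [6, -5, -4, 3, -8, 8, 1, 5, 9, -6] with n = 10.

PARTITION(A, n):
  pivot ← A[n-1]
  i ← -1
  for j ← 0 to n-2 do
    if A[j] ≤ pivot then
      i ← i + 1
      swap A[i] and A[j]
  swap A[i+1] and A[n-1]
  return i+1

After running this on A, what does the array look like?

pivot = A[9] = -6; i = -1
j=0: A[0]=6 > -6 → no swap
j=1: A[1]=-5 > -6 → no swap
j=2: A[2]=-4 > -6 → no swap
j=3: A[3]=3 > -6 → no swap
j=4: A[4]=-8 ≤ -6 → i=0, swap A[0],A[4] → [-8, -5, -4, 3, 6, 8, 1, 5, 9, -6]
j=5: A[5]=8 > -6 → no swap
j=6: A[6]=1 > -6 → no swap
j=7: A[7]=5 > -6 → no swap
j=8: A[8]=9 > -6 → no swap
final swap A[1],A[9] → [-8, -6, -4, 3, 6, 8, 1, 5, 9, -5]; return 1

[-8, -6, -4, 3, 6, 8, 1, 5, 9, -5]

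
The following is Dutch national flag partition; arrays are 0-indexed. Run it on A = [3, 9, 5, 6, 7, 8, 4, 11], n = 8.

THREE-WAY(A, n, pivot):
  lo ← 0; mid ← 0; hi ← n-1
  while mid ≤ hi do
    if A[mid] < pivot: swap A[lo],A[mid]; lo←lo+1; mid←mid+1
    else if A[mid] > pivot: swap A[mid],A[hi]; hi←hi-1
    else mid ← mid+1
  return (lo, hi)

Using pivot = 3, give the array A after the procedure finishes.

lo=0 mid=0 hi=7
3=3: mid=1
9>3: swap(1,7), hi=6 ⇒ [3, 11, 5, 6, 7, 8, 4, 9]
11>3: swap(1,6), hi=5 ⇒ [3, 4, 5, 6, 7, 8, 11, 9]
4>3: swap(1,5), hi=4 ⇒ [3, 8, 5, 6, 7, 4, 11, 9]
8>3: swap(1,4), hi=3 ⇒ [3, 7, 5, 6, 8, 4, 11, 9]
7>3: swap(1,3), hi=2 ⇒ [3, 6, 5, 7, 8, 4, 11, 9]
6>3: swap(1,2), hi=1 ⇒ [3, 5, 6, 7, 8, 4, 11, 9]
5>3: swap(1,1), hi=0 ⇒ [3, 5, 6, 7, 8, 4, 11, 9]
done. lo=0 hi=0; A=[3, 5, 6, 7, 8, 4, 11, 9]

[3, 5, 6, 7, 8, 4, 11, 9]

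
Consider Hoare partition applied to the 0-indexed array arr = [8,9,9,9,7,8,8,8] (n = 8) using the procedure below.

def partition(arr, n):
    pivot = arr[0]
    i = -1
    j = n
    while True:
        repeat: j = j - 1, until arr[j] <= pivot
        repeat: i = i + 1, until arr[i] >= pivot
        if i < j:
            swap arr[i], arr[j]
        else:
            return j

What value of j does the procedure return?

pivot=8
j stops at 7 (8), i stops at 0 (8); swap ⇒ [8,9,9,9,7,8,8,8]
j stops at 6 (8), i stops at 1 (9); swap ⇒ [8,8,9,9,7,8,9,8]
j stops at 5 (8), i stops at 2 (9); swap ⇒ [8,8,8,9,7,9,9,8]
j stops at 4 (7), i stops at 3 (9); swap ⇒ [8,8,8,7,9,9,9,8]
j stops at 3, i stops at 4; i≥j ⇒ return 3. arr=[8,8,8,7,9,9,9,8]

3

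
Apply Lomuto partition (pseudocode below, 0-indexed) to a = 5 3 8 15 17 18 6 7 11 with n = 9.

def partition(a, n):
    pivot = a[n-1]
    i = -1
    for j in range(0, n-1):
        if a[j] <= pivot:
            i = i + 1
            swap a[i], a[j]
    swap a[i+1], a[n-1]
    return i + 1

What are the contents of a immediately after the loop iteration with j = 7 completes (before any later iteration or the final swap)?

pivot = a[8] = 11; i = -1
j=0: a[0]=5 ≤ 11 → i=0, swap a[0],a[0] (no change) → 5 3 8 15 17 18 6 7 11
j=1: a[1]=3 ≤ 11 → i=1, swap a[1],a[1] (no change) → 5 3 8 15 17 18 6 7 11
j=2: a[2]=8 ≤ 11 → i=2, swap a[2],a[2] (no change) → 5 3 8 15 17 18 6 7 11
j=3: a[3]=15 > 11 → no swap
j=4: a[4]=17 > 11 → no swap
j=5: a[5]=18 > 11 → no swap
j=6: a[6]=6 ≤ 11 → i=3, swap a[3],a[6] → 5 3 8 6 17 18 15 7 11
j=7: a[7]=7 ≤ 11 → i=4, swap a[4],a[7] → 5 3 8 6 7 18 15 17 11
(after j=7) a = 5 3 8 6 7 18 15 17 11

5 3 8 6 7 18 15 17 11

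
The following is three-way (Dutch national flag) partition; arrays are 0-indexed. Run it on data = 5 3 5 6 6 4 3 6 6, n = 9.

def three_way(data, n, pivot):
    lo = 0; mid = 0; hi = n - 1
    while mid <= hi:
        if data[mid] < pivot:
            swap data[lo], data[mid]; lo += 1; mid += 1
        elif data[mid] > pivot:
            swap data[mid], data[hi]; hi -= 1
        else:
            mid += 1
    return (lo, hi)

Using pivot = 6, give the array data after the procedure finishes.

5 3 5 4 3 6 6 6 6

pivot = 6; lo=0, mid=0, hi=8
data[mid]=5<6: swap data[0],data[0]; lo=1,mid=1 → 5 3 5 6 6 4 3 6 6
data[mid]=3<6: swap data[1],data[1]; lo=2,mid=2 → 5 3 5 6 6 4 3 6 6
data[mid]=5<6: swap data[2],data[2]; lo=3,mid=3 → 5 3 5 6 6 4 3 6 6
data[mid]=6=6: mid=4
data[mid]=6=6: mid=5
data[mid]=4<6: swap data[3],data[5]; lo=4,mid=6 → 5 3 5 4 6 6 3 6 6
data[mid]=3<6: swap data[4],data[6]; lo=5,mid=7 → 5 3 5 4 3 6 6 6 6
data[mid]=6=6: mid=8
data[mid]=6=6: mid=9
end: lo=5, hi=8; data = 5 3 5 4 3 6 6 6 6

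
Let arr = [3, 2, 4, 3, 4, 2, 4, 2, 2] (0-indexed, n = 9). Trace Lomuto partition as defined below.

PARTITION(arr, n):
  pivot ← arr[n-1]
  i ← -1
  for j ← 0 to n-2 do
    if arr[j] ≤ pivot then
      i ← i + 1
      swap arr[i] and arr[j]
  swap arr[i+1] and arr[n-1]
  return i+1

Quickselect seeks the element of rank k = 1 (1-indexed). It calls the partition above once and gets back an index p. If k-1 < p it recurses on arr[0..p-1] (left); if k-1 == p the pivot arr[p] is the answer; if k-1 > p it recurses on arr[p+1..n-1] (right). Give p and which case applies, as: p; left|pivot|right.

pivot=2, i=-1
j=0: 3>2, skip
j=1: 2≤2, i=0, swap(0,1) ⇒ [2, 3, 4, 3, 4, 2, 4, 2, 2]
j=2: 4>2, skip
j=3: 3>2, skip
j=4: 4>2, skip
j=5: 2≤2, i=1, swap(1,5) ⇒ [2, 2, 4, 3, 4, 3, 4, 2, 2]
j=6: 4>2, skip
j=7: 2≤2, i=2, swap(2,7) ⇒ [2, 2, 2, 3, 4, 3, 4, 4, 2]
swap(3,8) ⇒ [2, 2, 2, 2, 4, 3, 4, 4, 3]; return 3
p = 3; k-1 = 0 < 3 ⇒ left

3; left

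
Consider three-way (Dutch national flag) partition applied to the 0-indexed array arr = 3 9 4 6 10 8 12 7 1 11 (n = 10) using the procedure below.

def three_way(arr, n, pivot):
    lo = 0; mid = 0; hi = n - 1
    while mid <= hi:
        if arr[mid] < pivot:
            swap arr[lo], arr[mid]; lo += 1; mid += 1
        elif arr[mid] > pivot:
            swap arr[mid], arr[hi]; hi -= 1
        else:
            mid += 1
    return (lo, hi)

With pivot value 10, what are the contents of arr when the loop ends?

3 9 4 6 8 1 7 10 11 12

lo=0 mid=0 hi=9
3<10: swap(0,0), lo=1 mid=1 ⇒ 3 9 4 6 10 8 12 7 1 11
9<10: swap(1,1), lo=2 mid=2 ⇒ 3 9 4 6 10 8 12 7 1 11
4<10: swap(2,2), lo=3 mid=3 ⇒ 3 9 4 6 10 8 12 7 1 11
6<10: swap(3,3), lo=4 mid=4 ⇒ 3 9 4 6 10 8 12 7 1 11
10=10: mid=5
8<10: swap(4,5), lo=5 mid=6 ⇒ 3 9 4 6 8 10 12 7 1 11
12>10: swap(6,9), hi=8 ⇒ 3 9 4 6 8 10 11 7 1 12
11>10: swap(6,8), hi=7 ⇒ 3 9 4 6 8 10 1 7 11 12
1<10: swap(5,6), lo=6 mid=7 ⇒ 3 9 4 6 8 1 10 7 11 12
7<10: swap(6,7), lo=7 mid=8 ⇒ 3 9 4 6 8 1 7 10 11 12
done. lo=7 hi=7; arr=3 9 4 6 8 1 7 10 11 12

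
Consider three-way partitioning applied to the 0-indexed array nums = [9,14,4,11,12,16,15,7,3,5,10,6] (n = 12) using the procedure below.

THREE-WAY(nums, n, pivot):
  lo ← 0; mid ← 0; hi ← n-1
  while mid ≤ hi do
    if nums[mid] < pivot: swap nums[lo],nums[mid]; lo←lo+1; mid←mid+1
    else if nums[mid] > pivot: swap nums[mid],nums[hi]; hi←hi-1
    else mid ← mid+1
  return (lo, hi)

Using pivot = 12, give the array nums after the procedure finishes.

pivot = 12; lo=0, mid=0, hi=11
nums[mid]=9<12: swap nums[0],nums[0]; lo=1,mid=1 → [9,14,4,11,12,16,15,7,3,5,10,6]
nums[mid]=14>12: swap nums[1],nums[11]; hi=10 → [9,6,4,11,12,16,15,7,3,5,10,14]
nums[mid]=6<12: swap nums[1],nums[1]; lo=2,mid=2 → [9,6,4,11,12,16,15,7,3,5,10,14]
nums[mid]=4<12: swap nums[2],nums[2]; lo=3,mid=3 → [9,6,4,11,12,16,15,7,3,5,10,14]
nums[mid]=11<12: swap nums[3],nums[3]; lo=4,mid=4 → [9,6,4,11,12,16,15,7,3,5,10,14]
nums[mid]=12=12: mid=5
nums[mid]=16>12: swap nums[5],nums[10]; hi=9 → [9,6,4,11,12,10,15,7,3,5,16,14]
nums[mid]=10<12: swap nums[4],nums[5]; lo=5,mid=6 → [9,6,4,11,10,12,15,7,3,5,16,14]
nums[mid]=15>12: swap nums[6],nums[9]; hi=8 → [9,6,4,11,10,12,5,7,3,15,16,14]
nums[mid]=5<12: swap nums[5],nums[6]; lo=6,mid=7 → [9,6,4,11,10,5,12,7,3,15,16,14]
nums[mid]=7<12: swap nums[6],nums[7]; lo=7,mid=8 → [9,6,4,11,10,5,7,12,3,15,16,14]
nums[mid]=3<12: swap nums[7],nums[8]; lo=8,mid=9 → [9,6,4,11,10,5,7,3,12,15,16,14]
end: lo=8, hi=8; nums = [9,6,4,11,10,5,7,3,12,15,16,14]

[9,6,4,11,10,5,7,3,12,15,16,14]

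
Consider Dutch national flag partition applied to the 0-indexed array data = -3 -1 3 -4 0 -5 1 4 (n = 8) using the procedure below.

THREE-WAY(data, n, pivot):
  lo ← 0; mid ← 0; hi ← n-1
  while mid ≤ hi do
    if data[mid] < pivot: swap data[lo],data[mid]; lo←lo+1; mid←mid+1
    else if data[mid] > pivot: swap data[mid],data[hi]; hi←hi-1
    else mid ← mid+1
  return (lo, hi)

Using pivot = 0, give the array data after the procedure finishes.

pivot = 0; lo=0, mid=0, hi=7
data[mid]=-3<0: swap data[0],data[0]; lo=1,mid=1 → -3 -1 3 -4 0 -5 1 4
data[mid]=-1<0: swap data[1],data[1]; lo=2,mid=2 → -3 -1 3 -4 0 -5 1 4
data[mid]=3>0: swap data[2],data[7]; hi=6 → -3 -1 4 -4 0 -5 1 3
data[mid]=4>0: swap data[2],data[6]; hi=5 → -3 -1 1 -4 0 -5 4 3
data[mid]=1>0: swap data[2],data[5]; hi=4 → -3 -1 -5 -4 0 1 4 3
data[mid]=-5<0: swap data[2],data[2]; lo=3,mid=3 → -3 -1 -5 -4 0 1 4 3
data[mid]=-4<0: swap data[3],data[3]; lo=4,mid=4 → -3 -1 -5 -4 0 1 4 3
data[mid]=0=0: mid=5
end: lo=4, hi=4; data = -3 -1 -5 -4 0 1 4 3

-3 -1 -5 -4 0 1 4 3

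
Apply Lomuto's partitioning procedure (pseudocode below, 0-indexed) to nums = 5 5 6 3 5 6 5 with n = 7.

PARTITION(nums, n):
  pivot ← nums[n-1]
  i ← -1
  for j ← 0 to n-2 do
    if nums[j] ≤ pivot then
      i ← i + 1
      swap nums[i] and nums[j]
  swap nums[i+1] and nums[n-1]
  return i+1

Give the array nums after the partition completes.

pivot = nums[6] = 5; i = -1
j=0: nums[0]=5 ≤ 5 → i=0, swap nums[0],nums[0] (no change) → 5 5 6 3 5 6 5
j=1: nums[1]=5 ≤ 5 → i=1, swap nums[1],nums[1] (no change) → 5 5 6 3 5 6 5
j=2: nums[2]=6 > 5 → no swap
j=3: nums[3]=3 ≤ 5 → i=2, swap nums[2],nums[3] → 5 5 3 6 5 6 5
j=4: nums[4]=5 ≤ 5 → i=3, swap nums[3],nums[4] → 5 5 3 5 6 6 5
j=5: nums[5]=6 > 5 → no swap
final swap nums[4],nums[6] → 5 5 3 5 5 6 6; return 4

5 5 3 5 5 6 6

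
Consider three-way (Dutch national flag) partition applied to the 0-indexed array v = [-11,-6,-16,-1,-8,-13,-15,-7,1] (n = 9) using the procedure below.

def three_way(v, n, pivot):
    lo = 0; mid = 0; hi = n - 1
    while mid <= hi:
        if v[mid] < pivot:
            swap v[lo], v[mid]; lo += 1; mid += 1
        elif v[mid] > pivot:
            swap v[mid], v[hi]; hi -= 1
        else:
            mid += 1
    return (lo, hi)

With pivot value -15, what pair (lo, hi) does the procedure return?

pivot = -15; lo=0, mid=0, hi=8
v[mid]=-11>-15: swap v[0],v[8]; hi=7 → [1,-6,-16,-1,-8,-13,-15,-7,-11]
v[mid]=1>-15: swap v[0],v[7]; hi=6 → [-7,-6,-16,-1,-8,-13,-15,1,-11]
v[mid]=-7>-15: swap v[0],v[6]; hi=5 → [-15,-6,-16,-1,-8,-13,-7,1,-11]
v[mid]=-15=-15: mid=1
v[mid]=-6>-15: swap v[1],v[5]; hi=4 → [-15,-13,-16,-1,-8,-6,-7,1,-11]
v[mid]=-13>-15: swap v[1],v[4]; hi=3 → [-15,-8,-16,-1,-13,-6,-7,1,-11]
v[mid]=-8>-15: swap v[1],v[3]; hi=2 → [-15,-1,-16,-8,-13,-6,-7,1,-11]
v[mid]=-1>-15: swap v[1],v[2]; hi=1 → [-15,-16,-1,-8,-13,-6,-7,1,-11]
v[mid]=-16<-15: swap v[0],v[1]; lo=1,mid=2 → [-16,-15,-1,-8,-13,-6,-7,1,-11]
end: lo=1, hi=1; v = [-16,-15,-1,-8,-13,-6,-7,1,-11]

(1, 1)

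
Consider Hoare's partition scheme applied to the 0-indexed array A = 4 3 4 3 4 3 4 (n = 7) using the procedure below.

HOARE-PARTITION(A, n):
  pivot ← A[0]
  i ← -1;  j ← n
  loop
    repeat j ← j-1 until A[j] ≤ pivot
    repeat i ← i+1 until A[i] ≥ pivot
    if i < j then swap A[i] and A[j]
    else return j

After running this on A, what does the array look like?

pivot = A[0] = 4; i = -1, j = 7
j→6 (A[6]=4≤4), i→0 (A[0]=4≥4); i<j, swap → 4 3 4 3 4 3 4
j→5 (A[5]=3≤4), i→2 (A[2]=4≥4); i<j, swap → 4 3 3 3 4 4 4
j→4, i→4; i≥j, return j=4. A = 4 3 3 3 4 4 4

4 3 3 3 4 4 4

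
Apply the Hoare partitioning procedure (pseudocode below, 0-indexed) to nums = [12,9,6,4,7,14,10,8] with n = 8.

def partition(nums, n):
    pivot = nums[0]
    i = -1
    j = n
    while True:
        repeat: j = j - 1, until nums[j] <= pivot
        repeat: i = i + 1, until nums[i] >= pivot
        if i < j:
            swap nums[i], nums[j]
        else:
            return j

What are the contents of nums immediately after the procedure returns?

pivot=12
j stops at 7 (8), i stops at 0 (12); swap ⇒ [8,9,6,4,7,14,10,12]
j stops at 6 (10), i stops at 5 (14); swap ⇒ [8,9,6,4,7,10,14,12]
j stops at 5, i stops at 6; i≥j ⇒ return 5. nums=[8,9,6,4,7,10,14,12]

[8,9,6,4,7,10,14,12]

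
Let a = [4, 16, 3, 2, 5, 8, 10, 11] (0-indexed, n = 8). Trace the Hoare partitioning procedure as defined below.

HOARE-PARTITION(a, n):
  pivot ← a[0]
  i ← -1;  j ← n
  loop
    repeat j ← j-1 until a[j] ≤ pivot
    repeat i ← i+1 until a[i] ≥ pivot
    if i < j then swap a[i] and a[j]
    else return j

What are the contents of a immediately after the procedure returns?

pivot = a[0] = 4; i = -1, j = 8
j→3 (a[3]=2≤4), i→0 (a[0]=4≥4); i<j, swap → [2, 16, 3, 4, 5, 8, 10, 11]
j→2 (a[2]=3≤4), i→1 (a[1]=16≥4); i<j, swap → [2, 3, 16, 4, 5, 8, 10, 11]
j→1, i→2; i≥j, return j=1. a = [2, 3, 16, 4, 5, 8, 10, 11]

[2, 3, 16, 4, 5, 8, 10, 11]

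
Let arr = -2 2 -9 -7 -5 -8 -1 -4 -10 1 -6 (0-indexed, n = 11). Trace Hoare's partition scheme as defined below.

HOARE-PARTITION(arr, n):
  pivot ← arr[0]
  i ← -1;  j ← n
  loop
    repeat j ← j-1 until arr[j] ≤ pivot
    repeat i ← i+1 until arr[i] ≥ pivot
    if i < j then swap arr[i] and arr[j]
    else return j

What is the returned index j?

6

pivot = arr[0] = -2; i = -1, j = 11
j→10 (arr[10]=-6≤-2), i→0 (arr[0]=-2≥-2); i<j, swap → -6 2 -9 -7 -5 -8 -1 -4 -10 1 -2
j→8 (arr[8]=-10≤-2), i→1 (arr[1]=2≥-2); i<j, swap → -6 -10 -9 -7 -5 -8 -1 -4 2 1 -2
j→7 (arr[7]=-4≤-2), i→6 (arr[6]=-1≥-2); i<j, swap → -6 -10 -9 -7 -5 -8 -4 -1 2 1 -2
j→6, i→7; i≥j, return j=6. arr = -6 -10 -9 -7 -5 -8 -4 -1 2 1 -2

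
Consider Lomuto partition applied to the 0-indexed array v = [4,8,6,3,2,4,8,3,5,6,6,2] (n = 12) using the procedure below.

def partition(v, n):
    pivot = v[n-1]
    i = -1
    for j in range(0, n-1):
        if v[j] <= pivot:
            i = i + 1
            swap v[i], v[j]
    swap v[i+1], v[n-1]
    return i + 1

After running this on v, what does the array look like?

pivot=2, i=-1
j=0: 4>2, skip
j=1: 8>2, skip
j=2: 6>2, skip
j=3: 3>2, skip
j=4: 2≤2, i=0, swap(0,4) ⇒ [2,8,6,3,4,4,8,3,5,6,6,2]
j=5: 4>2, skip
j=6: 8>2, skip
j=7: 3>2, skip
j=8: 5>2, skip
j=9: 6>2, skip
j=10: 6>2, skip
swap(1,11) ⇒ [2,2,6,3,4,4,8,3,5,6,6,8]; return 1

[2,2,6,3,4,4,8,3,5,6,6,8]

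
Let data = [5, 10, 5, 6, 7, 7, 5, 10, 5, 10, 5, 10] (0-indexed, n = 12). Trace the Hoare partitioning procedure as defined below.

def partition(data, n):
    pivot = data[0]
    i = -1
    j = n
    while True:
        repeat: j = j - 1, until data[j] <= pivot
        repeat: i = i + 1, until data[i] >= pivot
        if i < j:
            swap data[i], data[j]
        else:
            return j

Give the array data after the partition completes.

pivot=5
j stops at 10 (5), i stops at 0 (5); swap ⇒ [5, 10, 5, 6, 7, 7, 5, 10, 5, 10, 5, 10]
j stops at 8 (5), i stops at 1 (10); swap ⇒ [5, 5, 5, 6, 7, 7, 5, 10, 10, 10, 5, 10]
j stops at 6 (5), i stops at 2 (5); swap ⇒ [5, 5, 5, 6, 7, 7, 5, 10, 10, 10, 5, 10]
j stops at 2, i stops at 3; i≥j ⇒ return 2. data=[5, 5, 5, 6, 7, 7, 5, 10, 10, 10, 5, 10]

[5, 5, 5, 6, 7, 7, 5, 10, 10, 10, 5, 10]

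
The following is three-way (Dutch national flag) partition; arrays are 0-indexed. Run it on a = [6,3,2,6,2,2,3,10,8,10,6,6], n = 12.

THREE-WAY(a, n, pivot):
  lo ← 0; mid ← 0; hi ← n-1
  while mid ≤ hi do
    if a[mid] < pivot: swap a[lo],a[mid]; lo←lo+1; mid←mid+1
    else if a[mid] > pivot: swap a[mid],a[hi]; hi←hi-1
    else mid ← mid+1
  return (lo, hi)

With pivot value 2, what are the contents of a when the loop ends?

[2,2,2,6,3,3,10,8,10,6,6,6]

pivot = 2; lo=0, mid=0, hi=11
a[mid]=6>2: swap a[0],a[11]; hi=10 → [6,3,2,6,2,2,3,10,8,10,6,6]
a[mid]=6>2: swap a[0],a[10]; hi=9 → [6,3,2,6,2,2,3,10,8,10,6,6]
a[mid]=6>2: swap a[0],a[9]; hi=8 → [10,3,2,6,2,2,3,10,8,6,6,6]
a[mid]=10>2: swap a[0],a[8]; hi=7 → [8,3,2,6,2,2,3,10,10,6,6,6]
a[mid]=8>2: swap a[0],a[7]; hi=6 → [10,3,2,6,2,2,3,8,10,6,6,6]
a[mid]=10>2: swap a[0],a[6]; hi=5 → [3,3,2,6,2,2,10,8,10,6,6,6]
a[mid]=3>2: swap a[0],a[5]; hi=4 → [2,3,2,6,2,3,10,8,10,6,6,6]
a[mid]=2=2: mid=1
a[mid]=3>2: swap a[1],a[4]; hi=3 → [2,2,2,6,3,3,10,8,10,6,6,6]
a[mid]=2=2: mid=2
a[mid]=2=2: mid=3
a[mid]=6>2: swap a[3],a[3]; hi=2 → [2,2,2,6,3,3,10,8,10,6,6,6]
end: lo=0, hi=2; a = [2,2,2,6,3,3,10,8,10,6,6,6]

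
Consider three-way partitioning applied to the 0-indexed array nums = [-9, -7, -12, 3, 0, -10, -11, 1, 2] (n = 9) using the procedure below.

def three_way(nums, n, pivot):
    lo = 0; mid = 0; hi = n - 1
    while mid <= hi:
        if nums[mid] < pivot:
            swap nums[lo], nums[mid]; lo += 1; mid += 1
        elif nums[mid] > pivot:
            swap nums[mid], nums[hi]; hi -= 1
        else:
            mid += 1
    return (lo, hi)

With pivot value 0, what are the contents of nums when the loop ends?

[-9, -7, -12, -11, -10, 0, 1, 2, 3]

pivot = 0; lo=0, mid=0, hi=8
nums[mid]=-9<0: swap nums[0],nums[0]; lo=1,mid=1 → [-9, -7, -12, 3, 0, -10, -11, 1, 2]
nums[mid]=-7<0: swap nums[1],nums[1]; lo=2,mid=2 → [-9, -7, -12, 3, 0, -10, -11, 1, 2]
nums[mid]=-12<0: swap nums[2],nums[2]; lo=3,mid=3 → [-9, -7, -12, 3, 0, -10, -11, 1, 2]
nums[mid]=3>0: swap nums[3],nums[8]; hi=7 → [-9, -7, -12, 2, 0, -10, -11, 1, 3]
nums[mid]=2>0: swap nums[3],nums[7]; hi=6 → [-9, -7, -12, 1, 0, -10, -11, 2, 3]
nums[mid]=1>0: swap nums[3],nums[6]; hi=5 → [-9, -7, -12, -11, 0, -10, 1, 2, 3]
nums[mid]=-11<0: swap nums[3],nums[3]; lo=4,mid=4 → [-9, -7, -12, -11, 0, -10, 1, 2, 3]
nums[mid]=0=0: mid=5
nums[mid]=-10<0: swap nums[4],nums[5]; lo=5,mid=6 → [-9, -7, -12, -11, -10, 0, 1, 2, 3]
end: lo=5, hi=5; nums = [-9, -7, -12, -11, -10, 0, 1, 2, 3]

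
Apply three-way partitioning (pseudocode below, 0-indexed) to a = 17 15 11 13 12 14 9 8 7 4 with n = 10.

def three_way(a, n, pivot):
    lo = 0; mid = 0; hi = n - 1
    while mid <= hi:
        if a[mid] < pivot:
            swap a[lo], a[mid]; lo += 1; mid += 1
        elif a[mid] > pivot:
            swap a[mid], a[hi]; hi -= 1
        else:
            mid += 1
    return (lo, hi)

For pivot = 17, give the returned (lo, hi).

pivot = 17; lo=0, mid=0, hi=9
a[mid]=17=17: mid=1
a[mid]=15<17: swap a[0],a[1]; lo=1,mid=2 → 15 17 11 13 12 14 9 8 7 4
a[mid]=11<17: swap a[1],a[2]; lo=2,mid=3 → 15 11 17 13 12 14 9 8 7 4
a[mid]=13<17: swap a[2],a[3]; lo=3,mid=4 → 15 11 13 17 12 14 9 8 7 4
a[mid]=12<17: swap a[3],a[4]; lo=4,mid=5 → 15 11 13 12 17 14 9 8 7 4
a[mid]=14<17: swap a[4],a[5]; lo=5,mid=6 → 15 11 13 12 14 17 9 8 7 4
a[mid]=9<17: swap a[5],a[6]; lo=6,mid=7 → 15 11 13 12 14 9 17 8 7 4
a[mid]=8<17: swap a[6],a[7]; lo=7,mid=8 → 15 11 13 12 14 9 8 17 7 4
a[mid]=7<17: swap a[7],a[8]; lo=8,mid=9 → 15 11 13 12 14 9 8 7 17 4
a[mid]=4<17: swap a[8],a[9]; lo=9,mid=10 → 15 11 13 12 14 9 8 7 4 17
end: lo=9, hi=9; a = 15 11 13 12 14 9 8 7 4 17

(9, 9)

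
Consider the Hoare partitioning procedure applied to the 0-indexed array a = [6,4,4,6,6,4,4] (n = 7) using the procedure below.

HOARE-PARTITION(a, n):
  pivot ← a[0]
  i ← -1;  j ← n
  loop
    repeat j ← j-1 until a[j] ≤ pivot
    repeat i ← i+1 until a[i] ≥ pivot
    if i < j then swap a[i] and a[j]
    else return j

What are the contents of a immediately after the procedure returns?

pivot = a[0] = 6; i = -1, j = 7
j→6 (a[6]=4≤6), i→0 (a[0]=6≥6); i<j, swap → [4,4,4,6,6,4,6]
j→5 (a[5]=4≤6), i→3 (a[3]=6≥6); i<j, swap → [4,4,4,4,6,6,6]
j→4, i→4; i≥j, return j=4. a = [4,4,4,4,6,6,6]

[4,4,4,4,6,6,6]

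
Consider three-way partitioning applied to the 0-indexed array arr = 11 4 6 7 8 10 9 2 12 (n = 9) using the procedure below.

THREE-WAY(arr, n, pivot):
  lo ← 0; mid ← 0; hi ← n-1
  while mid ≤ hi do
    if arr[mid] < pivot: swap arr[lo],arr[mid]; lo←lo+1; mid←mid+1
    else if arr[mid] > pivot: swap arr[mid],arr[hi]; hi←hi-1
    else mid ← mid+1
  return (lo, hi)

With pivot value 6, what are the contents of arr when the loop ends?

pivot = 6; lo=0, mid=0, hi=8
arr[mid]=11>6: swap arr[0],arr[8]; hi=7 → 12 4 6 7 8 10 9 2 11
arr[mid]=12>6: swap arr[0],arr[7]; hi=6 → 2 4 6 7 8 10 9 12 11
arr[mid]=2<6: swap arr[0],arr[0]; lo=1,mid=1 → 2 4 6 7 8 10 9 12 11
arr[mid]=4<6: swap arr[1],arr[1]; lo=2,mid=2 → 2 4 6 7 8 10 9 12 11
arr[mid]=6=6: mid=3
arr[mid]=7>6: swap arr[3],arr[6]; hi=5 → 2 4 6 9 8 10 7 12 11
arr[mid]=9>6: swap arr[3],arr[5]; hi=4 → 2 4 6 10 8 9 7 12 11
arr[mid]=10>6: swap arr[3],arr[4]; hi=3 → 2 4 6 8 10 9 7 12 11
arr[mid]=8>6: swap arr[3],arr[3]; hi=2 → 2 4 6 8 10 9 7 12 11
end: lo=2, hi=2; arr = 2 4 6 8 10 9 7 12 11

2 4 6 8 10 9 7 12 11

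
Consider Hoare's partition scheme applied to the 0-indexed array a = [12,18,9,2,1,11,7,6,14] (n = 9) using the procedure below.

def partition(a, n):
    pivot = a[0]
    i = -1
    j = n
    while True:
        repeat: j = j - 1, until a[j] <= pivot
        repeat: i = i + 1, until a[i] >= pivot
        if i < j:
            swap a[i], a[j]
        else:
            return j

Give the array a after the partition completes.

[6,7,9,2,1,11,18,12,14]

pivot = a[0] = 12; i = -1, j = 9
j→7 (a[7]=6≤12), i→0 (a[0]=12≥12); i<j, swap → [6,18,9,2,1,11,7,12,14]
j→6 (a[6]=7≤12), i→1 (a[1]=18≥12); i<j, swap → [6,7,9,2,1,11,18,12,14]
j→5, i→6; i≥j, return j=5. a = [6,7,9,2,1,11,18,12,14]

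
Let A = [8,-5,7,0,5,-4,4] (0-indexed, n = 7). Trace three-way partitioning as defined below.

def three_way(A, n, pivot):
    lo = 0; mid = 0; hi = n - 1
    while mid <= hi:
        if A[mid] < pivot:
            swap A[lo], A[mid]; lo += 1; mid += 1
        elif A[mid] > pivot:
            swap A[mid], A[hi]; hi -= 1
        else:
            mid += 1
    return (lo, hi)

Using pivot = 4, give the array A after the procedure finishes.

[-5,-4,0,4,5,7,8]

lo=0 mid=0 hi=6
8>4: swap(0,6), hi=5 ⇒ [4,-5,7,0,5,-4,8]
4=4: mid=1
-5<4: swap(0,1), lo=1 mid=2 ⇒ [-5,4,7,0,5,-4,8]
7>4: swap(2,5), hi=4 ⇒ [-5,4,-4,0,5,7,8]
-4<4: swap(1,2), lo=2 mid=3 ⇒ [-5,-4,4,0,5,7,8]
0<4: swap(2,3), lo=3 mid=4 ⇒ [-5,-4,0,4,5,7,8]
5>4: swap(4,4), hi=3 ⇒ [-5,-4,0,4,5,7,8]
done. lo=3 hi=3; A=[-5,-4,0,4,5,7,8]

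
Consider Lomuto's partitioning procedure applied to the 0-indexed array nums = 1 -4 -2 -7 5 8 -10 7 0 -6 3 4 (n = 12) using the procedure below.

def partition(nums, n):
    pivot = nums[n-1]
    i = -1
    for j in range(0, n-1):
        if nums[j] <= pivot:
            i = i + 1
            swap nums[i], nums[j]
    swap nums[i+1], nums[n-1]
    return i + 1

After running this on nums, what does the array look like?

pivot = nums[11] = 4; i = -1
j=0: nums[0]=1 ≤ 4 → i=0, swap nums[0],nums[0] (no change) → 1 -4 -2 -7 5 8 -10 7 0 -6 3 4
j=1: nums[1]=-4 ≤ 4 → i=1, swap nums[1],nums[1] (no change) → 1 -4 -2 -7 5 8 -10 7 0 -6 3 4
j=2: nums[2]=-2 ≤ 4 → i=2, swap nums[2],nums[2] (no change) → 1 -4 -2 -7 5 8 -10 7 0 -6 3 4
j=3: nums[3]=-7 ≤ 4 → i=3, swap nums[3],nums[3] (no change) → 1 -4 -2 -7 5 8 -10 7 0 -6 3 4
j=4: nums[4]=5 > 4 → no swap
j=5: nums[5]=8 > 4 → no swap
j=6: nums[6]=-10 ≤ 4 → i=4, swap nums[4],nums[6] → 1 -4 -2 -7 -10 8 5 7 0 -6 3 4
j=7: nums[7]=7 > 4 → no swap
j=8: nums[8]=0 ≤ 4 → i=5, swap nums[5],nums[8] → 1 -4 -2 -7 -10 0 5 7 8 -6 3 4
j=9: nums[9]=-6 ≤ 4 → i=6, swap nums[6],nums[9] → 1 -4 -2 -7 -10 0 -6 7 8 5 3 4
j=10: nums[10]=3 ≤ 4 → i=7, swap nums[7],nums[10] → 1 -4 -2 -7 -10 0 -6 3 8 5 7 4
final swap nums[8],nums[11] → 1 -4 -2 -7 -10 0 -6 3 4 5 7 8; return 8

1 -4 -2 -7 -10 0 -6 3 4 5 7 8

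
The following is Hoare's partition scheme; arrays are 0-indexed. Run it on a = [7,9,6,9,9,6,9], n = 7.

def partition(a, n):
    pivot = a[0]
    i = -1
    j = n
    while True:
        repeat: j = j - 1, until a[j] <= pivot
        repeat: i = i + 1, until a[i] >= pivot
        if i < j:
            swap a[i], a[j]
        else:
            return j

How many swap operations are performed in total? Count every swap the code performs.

pivot = a[0] = 7; i = -1, j = 7
j→5 (a[5]=6≤7), i→0 (a[0]=7≥7); i<j, swap → [6,9,6,9,9,7,9]
j→2 (a[2]=6≤7), i→1 (a[1]=9≥7); i<j, swap → [6,6,9,9,9,7,9]
j→1, i→2; i≥j, return j=1. a = [6,6,9,9,9,7,9]

2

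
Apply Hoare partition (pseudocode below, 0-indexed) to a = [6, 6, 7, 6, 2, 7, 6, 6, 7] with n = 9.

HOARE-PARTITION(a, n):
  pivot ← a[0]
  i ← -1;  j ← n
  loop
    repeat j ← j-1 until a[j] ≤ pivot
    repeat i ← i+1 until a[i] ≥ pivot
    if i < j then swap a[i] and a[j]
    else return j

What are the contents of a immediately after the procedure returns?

[6, 6, 2, 6, 7, 7, 6, 6, 7]

pivot=6
j stops at 7 (6), i stops at 0 (6); swap ⇒ [6, 6, 7, 6, 2, 7, 6, 6, 7]
j stops at 6 (6), i stops at 1 (6); swap ⇒ [6, 6, 7, 6, 2, 7, 6, 6, 7]
j stops at 4 (2), i stops at 2 (7); swap ⇒ [6, 6, 2, 6, 7, 7, 6, 6, 7]
j stops at 3, i stops at 3; i≥j ⇒ return 3. a=[6, 6, 2, 6, 7, 7, 6, 6, 7]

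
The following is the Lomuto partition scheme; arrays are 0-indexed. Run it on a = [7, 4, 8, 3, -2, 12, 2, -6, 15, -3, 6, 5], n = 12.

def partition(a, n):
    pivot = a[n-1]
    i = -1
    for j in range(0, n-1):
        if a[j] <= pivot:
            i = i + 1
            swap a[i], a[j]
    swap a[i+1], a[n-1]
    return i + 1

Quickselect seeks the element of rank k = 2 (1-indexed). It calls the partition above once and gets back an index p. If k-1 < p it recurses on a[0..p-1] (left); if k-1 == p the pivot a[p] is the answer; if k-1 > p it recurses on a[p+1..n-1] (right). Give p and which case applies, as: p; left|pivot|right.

pivot = a[11] = 5; i = -1
j=0: a[0]=7 > 5 → no swap
j=1: a[1]=4 ≤ 5 → i=0, swap a[0],a[1] → [4, 7, 8, 3, -2, 12, 2, -6, 15, -3, 6, 5]
j=2: a[2]=8 > 5 → no swap
j=3: a[3]=3 ≤ 5 → i=1, swap a[1],a[3] → [4, 3, 8, 7, -2, 12, 2, -6, 15, -3, 6, 5]
j=4: a[4]=-2 ≤ 5 → i=2, swap a[2],a[4] → [4, 3, -2, 7, 8, 12, 2, -6, 15, -3, 6, 5]
j=5: a[5]=12 > 5 → no swap
j=6: a[6]=2 ≤ 5 → i=3, swap a[3],a[6] → [4, 3, -2, 2, 8, 12, 7, -6, 15, -3, 6, 5]
j=7: a[7]=-6 ≤ 5 → i=4, swap a[4],a[7] → [4, 3, -2, 2, -6, 12, 7, 8, 15, -3, 6, 5]
j=8: a[8]=15 > 5 → no swap
j=9: a[9]=-3 ≤ 5 → i=5, swap a[5],a[9] → [4, 3, -2, 2, -6, -3, 7, 8, 15, 12, 6, 5]
j=10: a[10]=6 > 5 → no swap
final swap a[6],a[11] → [4, 3, -2, 2, -6, -3, 5, 8, 15, 12, 6, 7]; return 6
p = 6; k-1 = 1 < 6 ⇒ left

6; left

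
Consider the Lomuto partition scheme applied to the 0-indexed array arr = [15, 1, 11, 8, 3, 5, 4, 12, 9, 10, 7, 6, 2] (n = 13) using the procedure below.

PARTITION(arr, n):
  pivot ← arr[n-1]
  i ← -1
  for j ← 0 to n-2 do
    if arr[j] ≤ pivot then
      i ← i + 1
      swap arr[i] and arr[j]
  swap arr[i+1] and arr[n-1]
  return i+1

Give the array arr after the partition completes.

[1, 2, 11, 8, 3, 5, 4, 12, 9, 10, 7, 6, 15]

pivot = arr[12] = 2; i = -1
j=0: arr[0]=15 > 2 → no swap
j=1: arr[1]=1 ≤ 2 → i=0, swap arr[0],arr[1] → [1, 15, 11, 8, 3, 5, 4, 12, 9, 10, 7, 6, 2]
j=2: arr[2]=11 > 2 → no swap
j=3: arr[3]=8 > 2 → no swap
j=4: arr[4]=3 > 2 → no swap
j=5: arr[5]=5 > 2 → no swap
j=6: arr[6]=4 > 2 → no swap
j=7: arr[7]=12 > 2 → no swap
j=8: arr[8]=9 > 2 → no swap
j=9: arr[9]=10 > 2 → no swap
j=10: arr[10]=7 > 2 → no swap
j=11: arr[11]=6 > 2 → no swap
final swap arr[1],arr[12] → [1, 2, 11, 8, 3, 5, 4, 12, 9, 10, 7, 6, 15]; return 1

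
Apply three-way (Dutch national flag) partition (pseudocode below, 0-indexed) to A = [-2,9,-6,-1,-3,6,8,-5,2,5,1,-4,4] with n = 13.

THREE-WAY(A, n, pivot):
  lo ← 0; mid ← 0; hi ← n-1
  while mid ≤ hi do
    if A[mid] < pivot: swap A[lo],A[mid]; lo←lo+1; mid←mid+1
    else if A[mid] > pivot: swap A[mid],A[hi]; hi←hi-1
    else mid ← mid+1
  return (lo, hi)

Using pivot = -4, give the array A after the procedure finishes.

lo=0 mid=0 hi=12
-2>-4: swap(0,12), hi=11 ⇒ [4,9,-6,-1,-3,6,8,-5,2,5,1,-4,-2]
4>-4: swap(0,11), hi=10 ⇒ [-4,9,-6,-1,-3,6,8,-5,2,5,1,4,-2]
-4=-4: mid=1
9>-4: swap(1,10), hi=9 ⇒ [-4,1,-6,-1,-3,6,8,-5,2,5,9,4,-2]
1>-4: swap(1,9), hi=8 ⇒ [-4,5,-6,-1,-3,6,8,-5,2,1,9,4,-2]
5>-4: swap(1,8), hi=7 ⇒ [-4,2,-6,-1,-3,6,8,-5,5,1,9,4,-2]
2>-4: swap(1,7), hi=6 ⇒ [-4,-5,-6,-1,-3,6,8,2,5,1,9,4,-2]
-5<-4: swap(0,1), lo=1 mid=2 ⇒ [-5,-4,-6,-1,-3,6,8,2,5,1,9,4,-2]
-6<-4: swap(1,2), lo=2 mid=3 ⇒ [-5,-6,-4,-1,-3,6,8,2,5,1,9,4,-2]
-1>-4: swap(3,6), hi=5 ⇒ [-5,-6,-4,8,-3,6,-1,2,5,1,9,4,-2]
8>-4: swap(3,5), hi=4 ⇒ [-5,-6,-4,6,-3,8,-1,2,5,1,9,4,-2]
6>-4: swap(3,4), hi=3 ⇒ [-5,-6,-4,-3,6,8,-1,2,5,1,9,4,-2]
-3>-4: swap(3,3), hi=2 ⇒ [-5,-6,-4,-3,6,8,-1,2,5,1,9,4,-2]
done. lo=2 hi=2; A=[-5,-6,-4,-3,6,8,-1,2,5,1,9,4,-2]

[-5,-6,-4,-3,6,8,-1,2,5,1,9,4,-2]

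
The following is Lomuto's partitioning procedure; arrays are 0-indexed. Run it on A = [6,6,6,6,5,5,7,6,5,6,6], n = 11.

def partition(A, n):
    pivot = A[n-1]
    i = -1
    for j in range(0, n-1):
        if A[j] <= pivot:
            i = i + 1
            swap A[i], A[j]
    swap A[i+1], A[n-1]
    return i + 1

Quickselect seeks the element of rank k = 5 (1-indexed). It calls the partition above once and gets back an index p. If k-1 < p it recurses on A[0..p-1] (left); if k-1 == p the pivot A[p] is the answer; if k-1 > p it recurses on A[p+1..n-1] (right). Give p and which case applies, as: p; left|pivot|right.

pivot = A[10] = 6; i = -1
j=0: A[0]=6 ≤ 6 → i=0, swap A[0],A[0] (no change) → [6,6,6,6,5,5,7,6,5,6,6]
j=1: A[1]=6 ≤ 6 → i=1, swap A[1],A[1] (no change) → [6,6,6,6,5,5,7,6,5,6,6]
j=2: A[2]=6 ≤ 6 → i=2, swap A[2],A[2] (no change) → [6,6,6,6,5,5,7,6,5,6,6]
j=3: A[3]=6 ≤ 6 → i=3, swap A[3],A[3] (no change) → [6,6,6,6,5,5,7,6,5,6,6]
j=4: A[4]=5 ≤ 6 → i=4, swap A[4],A[4] (no change) → [6,6,6,6,5,5,7,6,5,6,6]
j=5: A[5]=5 ≤ 6 → i=5, swap A[5],A[5] (no change) → [6,6,6,6,5,5,7,6,5,6,6]
j=6: A[6]=7 > 6 → no swap
j=7: A[7]=6 ≤ 6 → i=6, swap A[6],A[7] → [6,6,6,6,5,5,6,7,5,6,6]
j=8: A[8]=5 ≤ 6 → i=7, swap A[7],A[8] → [6,6,6,6,5,5,6,5,7,6,6]
j=9: A[9]=6 ≤ 6 → i=8, swap A[8],A[9] → [6,6,6,6,5,5,6,5,6,7,6]
final swap A[9],A[10] → [6,6,6,6,5,5,6,5,6,6,7]; return 9
p = 9; k-1 = 4 < 9 ⇒ left

9; left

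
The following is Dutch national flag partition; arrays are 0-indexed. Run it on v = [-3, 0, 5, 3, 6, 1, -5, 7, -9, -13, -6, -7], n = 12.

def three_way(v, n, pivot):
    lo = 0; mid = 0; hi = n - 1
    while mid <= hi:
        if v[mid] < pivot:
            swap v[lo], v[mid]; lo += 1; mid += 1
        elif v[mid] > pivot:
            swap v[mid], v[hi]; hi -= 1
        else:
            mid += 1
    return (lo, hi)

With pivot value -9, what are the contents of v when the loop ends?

[-13, -9, 3, 6, 1, -5, 7, 5, 0, -6, -7, -3]

pivot = -9; lo=0, mid=0, hi=11
v[mid]=-3>-9: swap v[0],v[11]; hi=10 → [-7, 0, 5, 3, 6, 1, -5, 7, -9, -13, -6, -3]
v[mid]=-7>-9: swap v[0],v[10]; hi=9 → [-6, 0, 5, 3, 6, 1, -5, 7, -9, -13, -7, -3]
v[mid]=-6>-9: swap v[0],v[9]; hi=8 → [-13, 0, 5, 3, 6, 1, -5, 7, -9, -6, -7, -3]
v[mid]=-13<-9: swap v[0],v[0]; lo=1,mid=1 → [-13, 0, 5, 3, 6, 1, -5, 7, -9, -6, -7, -3]
v[mid]=0>-9: swap v[1],v[8]; hi=7 → [-13, -9, 5, 3, 6, 1, -5, 7, 0, -6, -7, -3]
v[mid]=-9=-9: mid=2
v[mid]=5>-9: swap v[2],v[7]; hi=6 → [-13, -9, 7, 3, 6, 1, -5, 5, 0, -6, -7, -3]
v[mid]=7>-9: swap v[2],v[6]; hi=5 → [-13, -9, -5, 3, 6, 1, 7, 5, 0, -6, -7, -3]
v[mid]=-5>-9: swap v[2],v[5]; hi=4 → [-13, -9, 1, 3, 6, -5, 7, 5, 0, -6, -7, -3]
v[mid]=1>-9: swap v[2],v[4]; hi=3 → [-13, -9, 6, 3, 1, -5, 7, 5, 0, -6, -7, -3]
v[mid]=6>-9: swap v[2],v[3]; hi=2 → [-13, -9, 3, 6, 1, -5, 7, 5, 0, -6, -7, -3]
v[mid]=3>-9: swap v[2],v[2]; hi=1 → [-13, -9, 3, 6, 1, -5, 7, 5, 0, -6, -7, -3]
end: lo=1, hi=1; v = [-13, -9, 3, 6, 1, -5, 7, 5, 0, -6, -7, -3]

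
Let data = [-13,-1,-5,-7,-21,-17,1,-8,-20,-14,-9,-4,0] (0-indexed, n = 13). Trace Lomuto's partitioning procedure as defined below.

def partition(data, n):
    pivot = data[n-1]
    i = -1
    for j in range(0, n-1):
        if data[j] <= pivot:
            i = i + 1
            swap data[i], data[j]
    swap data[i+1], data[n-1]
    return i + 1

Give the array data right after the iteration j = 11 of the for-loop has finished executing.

pivot=0, i=-1
j=0: -13≤0, i=0, swap(0,0) ⇒ [-13,-1,-5,-7,-21,-17,1,-8,-20,-14,-9,-4,0]
j=1: -1≤0, i=1, swap(1,1) ⇒ [-13,-1,-5,-7,-21,-17,1,-8,-20,-14,-9,-4,0]
j=2: -5≤0, i=2, swap(2,2) ⇒ [-13,-1,-5,-7,-21,-17,1,-8,-20,-14,-9,-4,0]
j=3: -7≤0, i=3, swap(3,3) ⇒ [-13,-1,-5,-7,-21,-17,1,-8,-20,-14,-9,-4,0]
j=4: -21≤0, i=4, swap(4,4) ⇒ [-13,-1,-5,-7,-21,-17,1,-8,-20,-14,-9,-4,0]
j=5: -17≤0, i=5, swap(5,5) ⇒ [-13,-1,-5,-7,-21,-17,1,-8,-20,-14,-9,-4,0]
j=6: 1>0, skip
j=7: -8≤0, i=6, swap(6,7) ⇒ [-13,-1,-5,-7,-21,-17,-8,1,-20,-14,-9,-4,0]
j=8: -20≤0, i=7, swap(7,8) ⇒ [-13,-1,-5,-7,-21,-17,-8,-20,1,-14,-9,-4,0]
j=9: -14≤0, i=8, swap(8,9) ⇒ [-13,-1,-5,-7,-21,-17,-8,-20,-14,1,-9,-4,0]
j=10: -9≤0, i=9, swap(9,10) ⇒ [-13,-1,-5,-7,-21,-17,-8,-20,-14,-9,1,-4,0]
j=11: -4≤0, i=10, swap(10,11) ⇒ [-13,-1,-5,-7,-21,-17,-8,-20,-14,-9,-4,1,0]
(after j=11) data = [-13,-1,-5,-7,-21,-17,-8,-20,-14,-9,-4,1,0]

[-13,-1,-5,-7,-21,-17,-8,-20,-14,-9,-4,1,0]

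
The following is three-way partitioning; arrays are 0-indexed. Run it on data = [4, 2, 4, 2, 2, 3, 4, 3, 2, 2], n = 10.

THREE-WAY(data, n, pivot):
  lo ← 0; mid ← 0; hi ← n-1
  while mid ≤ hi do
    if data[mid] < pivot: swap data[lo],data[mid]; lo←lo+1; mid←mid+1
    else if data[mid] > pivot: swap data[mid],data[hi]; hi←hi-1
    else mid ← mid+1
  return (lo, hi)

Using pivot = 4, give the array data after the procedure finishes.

pivot = 4; lo=0, mid=0, hi=9
data[mid]=4=4: mid=1
data[mid]=2<4: swap data[0],data[1]; lo=1,mid=2 → [2, 4, 4, 2, 2, 3, 4, 3, 2, 2]
data[mid]=4=4: mid=3
data[mid]=2<4: swap data[1],data[3]; lo=2,mid=4 → [2, 2, 4, 4, 2, 3, 4, 3, 2, 2]
data[mid]=2<4: swap data[2],data[4]; lo=3,mid=5 → [2, 2, 2, 4, 4, 3, 4, 3, 2, 2]
data[mid]=3<4: swap data[3],data[5]; lo=4,mid=6 → [2, 2, 2, 3, 4, 4, 4, 3, 2, 2]
data[mid]=4=4: mid=7
data[mid]=3<4: swap data[4],data[7]; lo=5,mid=8 → [2, 2, 2, 3, 3, 4, 4, 4, 2, 2]
data[mid]=2<4: swap data[5],data[8]; lo=6,mid=9 → [2, 2, 2, 3, 3, 2, 4, 4, 4, 2]
data[mid]=2<4: swap data[6],data[9]; lo=7,mid=10 → [2, 2, 2, 3, 3, 2, 2, 4, 4, 4]
end: lo=7, hi=9; data = [2, 2, 2, 3, 3, 2, 2, 4, 4, 4]

[2, 2, 2, 3, 3, 2, 2, 4, 4, 4]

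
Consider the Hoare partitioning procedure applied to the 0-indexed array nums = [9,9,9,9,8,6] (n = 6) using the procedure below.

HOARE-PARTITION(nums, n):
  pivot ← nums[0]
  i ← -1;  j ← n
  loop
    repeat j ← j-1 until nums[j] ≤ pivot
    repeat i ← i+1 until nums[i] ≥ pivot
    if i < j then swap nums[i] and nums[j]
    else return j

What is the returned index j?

pivot = nums[0] = 9; i = -1, j = 6
j→5 (nums[5]=6≤9), i→0 (nums[0]=9≥9); i<j, swap → [6,9,9,9,8,9]
j→4 (nums[4]=8≤9), i→1 (nums[1]=9≥9); i<j, swap → [6,8,9,9,9,9]
j→3 (nums[3]=9≤9), i→2 (nums[2]=9≥9); i<j, swap → [6,8,9,9,9,9]
j→2, i→3; i≥j, return j=2. nums = [6,8,9,9,9,9]

2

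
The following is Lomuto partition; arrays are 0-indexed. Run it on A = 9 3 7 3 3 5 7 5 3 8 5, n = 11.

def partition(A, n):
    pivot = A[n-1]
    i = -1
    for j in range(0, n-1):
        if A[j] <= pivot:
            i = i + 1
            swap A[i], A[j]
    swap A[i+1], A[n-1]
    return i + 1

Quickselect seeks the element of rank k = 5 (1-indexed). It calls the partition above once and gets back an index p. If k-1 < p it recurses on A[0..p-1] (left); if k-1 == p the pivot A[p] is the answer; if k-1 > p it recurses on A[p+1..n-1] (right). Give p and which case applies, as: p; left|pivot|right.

pivot=5, i=-1
j=0: 9>5, skip
j=1: 3≤5, i=0, swap(0,1) ⇒ 3 9 7 3 3 5 7 5 3 8 5
j=2: 7>5, skip
j=3: 3≤5, i=1, swap(1,3) ⇒ 3 3 7 9 3 5 7 5 3 8 5
j=4: 3≤5, i=2, swap(2,4) ⇒ 3 3 3 9 7 5 7 5 3 8 5
j=5: 5≤5, i=3, swap(3,5) ⇒ 3 3 3 5 7 9 7 5 3 8 5
j=6: 7>5, skip
j=7: 5≤5, i=4, swap(4,7) ⇒ 3 3 3 5 5 9 7 7 3 8 5
j=8: 3≤5, i=5, swap(5,8) ⇒ 3 3 3 5 5 3 7 7 9 8 5
j=9: 8>5, skip
swap(6,10) ⇒ 3 3 3 5 5 3 5 7 9 8 7; return 6
p = 6; k-1 = 4 < 6 ⇒ left

6; left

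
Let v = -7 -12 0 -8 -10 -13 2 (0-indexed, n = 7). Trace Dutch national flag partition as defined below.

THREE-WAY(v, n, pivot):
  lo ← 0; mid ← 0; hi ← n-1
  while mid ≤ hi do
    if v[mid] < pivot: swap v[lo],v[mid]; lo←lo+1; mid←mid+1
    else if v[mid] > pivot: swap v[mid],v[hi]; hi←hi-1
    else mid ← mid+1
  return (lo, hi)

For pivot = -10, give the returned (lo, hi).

lo=0 mid=0 hi=6
-7>-10: swap(0,6), hi=5 ⇒ 2 -12 0 -8 -10 -13 -7
2>-10: swap(0,5), hi=4 ⇒ -13 -12 0 -8 -10 2 -7
-13<-10: swap(0,0), lo=1 mid=1 ⇒ -13 -12 0 -8 -10 2 -7
-12<-10: swap(1,1), lo=2 mid=2 ⇒ -13 -12 0 -8 -10 2 -7
0>-10: swap(2,4), hi=3 ⇒ -13 -12 -10 -8 0 2 -7
-10=-10: mid=3
-8>-10: swap(3,3), hi=2 ⇒ -13 -12 -10 -8 0 2 -7
done. lo=2 hi=2; v=-13 -12 -10 -8 0 2 -7

(2, 2)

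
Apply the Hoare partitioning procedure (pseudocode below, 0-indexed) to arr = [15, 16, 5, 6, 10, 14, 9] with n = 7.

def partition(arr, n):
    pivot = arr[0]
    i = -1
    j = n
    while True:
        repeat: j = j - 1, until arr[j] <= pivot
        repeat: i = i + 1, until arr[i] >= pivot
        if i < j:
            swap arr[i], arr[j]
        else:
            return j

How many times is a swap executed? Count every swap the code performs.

2

pivot=15
j stops at 6 (9), i stops at 0 (15); swap ⇒ [9, 16, 5, 6, 10, 14, 15]
j stops at 5 (14), i stops at 1 (16); swap ⇒ [9, 14, 5, 6, 10, 16, 15]
j stops at 4, i stops at 5; i≥j ⇒ return 4. arr=[9, 14, 5, 6, 10, 16, 15]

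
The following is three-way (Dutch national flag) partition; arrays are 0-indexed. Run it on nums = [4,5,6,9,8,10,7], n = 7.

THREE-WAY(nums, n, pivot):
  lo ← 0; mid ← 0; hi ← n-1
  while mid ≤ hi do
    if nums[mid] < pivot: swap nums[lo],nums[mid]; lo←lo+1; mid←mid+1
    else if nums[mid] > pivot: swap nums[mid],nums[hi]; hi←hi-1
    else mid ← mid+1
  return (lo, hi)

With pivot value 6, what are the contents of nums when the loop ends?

[4,5,6,8,10,7,9]

pivot = 6; lo=0, mid=0, hi=6
nums[mid]=4<6: swap nums[0],nums[0]; lo=1,mid=1 → [4,5,6,9,8,10,7]
nums[mid]=5<6: swap nums[1],nums[1]; lo=2,mid=2 → [4,5,6,9,8,10,7]
nums[mid]=6=6: mid=3
nums[mid]=9>6: swap nums[3],nums[6]; hi=5 → [4,5,6,7,8,10,9]
nums[mid]=7>6: swap nums[3],nums[5]; hi=4 → [4,5,6,10,8,7,9]
nums[mid]=10>6: swap nums[3],nums[4]; hi=3 → [4,5,6,8,10,7,9]
nums[mid]=8>6: swap nums[3],nums[3]; hi=2 → [4,5,6,8,10,7,9]
end: lo=2, hi=2; nums = [4,5,6,8,10,7,9]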